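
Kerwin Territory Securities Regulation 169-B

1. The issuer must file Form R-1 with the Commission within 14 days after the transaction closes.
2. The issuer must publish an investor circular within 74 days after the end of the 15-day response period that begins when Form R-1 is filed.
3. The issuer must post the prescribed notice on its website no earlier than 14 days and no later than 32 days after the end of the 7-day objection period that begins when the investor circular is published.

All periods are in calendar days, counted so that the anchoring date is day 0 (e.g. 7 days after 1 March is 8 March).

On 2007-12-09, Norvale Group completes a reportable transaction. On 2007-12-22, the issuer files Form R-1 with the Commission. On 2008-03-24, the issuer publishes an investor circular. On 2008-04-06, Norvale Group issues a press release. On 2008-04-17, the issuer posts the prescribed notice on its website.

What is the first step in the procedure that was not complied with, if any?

Step 2

(1) due by 2007-12-09 + 14 days = 2007-12-23; completed 2007-12-22, before the deadline.
(2) due by 2008-01-06 + 74 days = 2008-03-20; done 2008-03-24 — 4 days late.
Later steps need not be reached.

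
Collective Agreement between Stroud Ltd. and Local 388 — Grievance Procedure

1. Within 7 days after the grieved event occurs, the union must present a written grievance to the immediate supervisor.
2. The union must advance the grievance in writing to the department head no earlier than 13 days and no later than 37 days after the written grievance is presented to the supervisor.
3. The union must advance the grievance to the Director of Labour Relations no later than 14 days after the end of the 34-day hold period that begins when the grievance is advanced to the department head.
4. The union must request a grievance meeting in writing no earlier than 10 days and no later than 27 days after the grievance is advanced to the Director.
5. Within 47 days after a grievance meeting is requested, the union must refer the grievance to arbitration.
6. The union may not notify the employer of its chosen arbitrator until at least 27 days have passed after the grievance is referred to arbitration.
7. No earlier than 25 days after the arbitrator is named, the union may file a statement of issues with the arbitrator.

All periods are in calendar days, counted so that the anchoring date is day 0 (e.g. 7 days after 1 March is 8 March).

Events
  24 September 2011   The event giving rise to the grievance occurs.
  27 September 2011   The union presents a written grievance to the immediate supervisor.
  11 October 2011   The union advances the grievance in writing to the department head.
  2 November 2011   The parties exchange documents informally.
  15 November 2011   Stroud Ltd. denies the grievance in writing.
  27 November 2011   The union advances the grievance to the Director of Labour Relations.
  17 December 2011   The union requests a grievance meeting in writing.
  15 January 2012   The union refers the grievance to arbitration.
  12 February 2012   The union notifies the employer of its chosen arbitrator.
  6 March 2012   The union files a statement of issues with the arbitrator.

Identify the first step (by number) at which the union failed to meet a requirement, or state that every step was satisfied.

Step 7

Step 1: 7 days after 24 September 2011 (when the grieved event occurs) is 1 October 2011; done 27 September 2011 — timely.
Step 2: the window is 13–37 days after 27 September 2011 (when the written grievance is presented to the supervisor), so 10 October 2011 through 3 November 2011; done 11 October 2011 — within the window.
Step 3: 14 days after 14 November 2011 (end of the 34-day hold period, which began when the grievance is advanced to the department head on 11 October 2011) is 28 November 2011; completed 27 November 2011, before the deadline.
Step 4: the window is 10–27 days after 27 November 2011 (when the grievance is advanced to the Director), so 7 December 2011 through 24 December 2011; done 17 December 2011 — within the window.
Step 5: 47 days after 17 December 2011 (when a grievance meeting is requested) is 2 February 2012; done 15 January 2012 — timely.
Step 6: the earliest permitted date is 27 days after 15 January 2012 (when the grievance is referred to arbitration), i.e. 11 February 2012; done 12 February 2012 — permitted.
Step 7: the earliest permitted date is 25 days after 12 February 2012 (when the arbitrator is named), i.e. 8 March 2012; done 6 March 2012 — 2 days too early.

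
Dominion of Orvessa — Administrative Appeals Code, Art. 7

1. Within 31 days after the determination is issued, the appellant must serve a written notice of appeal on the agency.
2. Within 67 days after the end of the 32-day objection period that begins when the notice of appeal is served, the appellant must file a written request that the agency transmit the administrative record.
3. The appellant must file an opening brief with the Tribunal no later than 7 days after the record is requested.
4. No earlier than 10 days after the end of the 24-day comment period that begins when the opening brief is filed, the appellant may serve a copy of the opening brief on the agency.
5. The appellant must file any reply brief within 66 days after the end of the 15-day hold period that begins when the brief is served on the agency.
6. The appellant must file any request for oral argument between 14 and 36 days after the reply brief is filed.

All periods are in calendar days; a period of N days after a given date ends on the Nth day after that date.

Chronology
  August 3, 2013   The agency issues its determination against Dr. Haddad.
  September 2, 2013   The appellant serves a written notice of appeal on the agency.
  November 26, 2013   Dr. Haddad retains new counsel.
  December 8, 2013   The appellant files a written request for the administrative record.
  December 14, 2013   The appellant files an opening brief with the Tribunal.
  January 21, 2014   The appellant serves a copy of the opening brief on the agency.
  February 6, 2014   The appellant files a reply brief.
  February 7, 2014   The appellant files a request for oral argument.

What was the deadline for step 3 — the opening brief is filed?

December 15, 2013

Step 3 runs from December 8, 2013, when the record is requested. 7 days after December 8, 2013 is December 15, 2013.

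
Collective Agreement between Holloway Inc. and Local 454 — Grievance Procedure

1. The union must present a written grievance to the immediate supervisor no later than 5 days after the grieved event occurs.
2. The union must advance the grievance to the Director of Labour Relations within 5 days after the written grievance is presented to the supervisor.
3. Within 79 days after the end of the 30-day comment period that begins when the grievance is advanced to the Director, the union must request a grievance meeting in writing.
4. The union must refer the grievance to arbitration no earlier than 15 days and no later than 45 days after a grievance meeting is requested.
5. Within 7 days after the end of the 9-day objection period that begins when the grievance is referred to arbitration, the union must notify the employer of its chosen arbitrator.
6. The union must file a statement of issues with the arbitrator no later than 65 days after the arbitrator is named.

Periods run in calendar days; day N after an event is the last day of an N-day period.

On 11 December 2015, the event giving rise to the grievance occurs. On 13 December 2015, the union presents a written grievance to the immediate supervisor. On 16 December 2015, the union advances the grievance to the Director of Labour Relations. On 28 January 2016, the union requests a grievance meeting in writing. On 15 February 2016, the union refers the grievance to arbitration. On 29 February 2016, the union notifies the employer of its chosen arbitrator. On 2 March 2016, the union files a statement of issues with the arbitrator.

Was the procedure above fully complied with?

Step 1: 5 days after 11 December 2015 (when the grieved event occurs) is 16 December 2015; completed 13 December 2015, before the deadline.
Step 2: 5 days after 13 December 2015 (when the written grievance is presented to the supervisor) is 18 December 2015; 16 December 2015 is within that limit.
Step 3: 79 days after 15 January 2016 (end of the 30-day comment period, which began when the grievance is advanced to the Director on 16 December 2015) is 3 April 2016; done 28 January 2016 — timely.
Step 4: the window is 15–45 days after 28 January 2016 (when a grievance meeting is requested), so 12 February 2016 through 13 March 2016; 15 February 2016 falls inside that range.
Step 5: 7 days after 24 February 2016 (end of the 9-day objection period, which began when the grievance is referred to arbitration on 15 February 2016) is 2 March 2016; done 29 February 2016 — timely.
Step 6: 65 days after 29 February 2016 (when the arbitrator is named) is 4 May 2016; 2 March 2016 is within that limit.

Yes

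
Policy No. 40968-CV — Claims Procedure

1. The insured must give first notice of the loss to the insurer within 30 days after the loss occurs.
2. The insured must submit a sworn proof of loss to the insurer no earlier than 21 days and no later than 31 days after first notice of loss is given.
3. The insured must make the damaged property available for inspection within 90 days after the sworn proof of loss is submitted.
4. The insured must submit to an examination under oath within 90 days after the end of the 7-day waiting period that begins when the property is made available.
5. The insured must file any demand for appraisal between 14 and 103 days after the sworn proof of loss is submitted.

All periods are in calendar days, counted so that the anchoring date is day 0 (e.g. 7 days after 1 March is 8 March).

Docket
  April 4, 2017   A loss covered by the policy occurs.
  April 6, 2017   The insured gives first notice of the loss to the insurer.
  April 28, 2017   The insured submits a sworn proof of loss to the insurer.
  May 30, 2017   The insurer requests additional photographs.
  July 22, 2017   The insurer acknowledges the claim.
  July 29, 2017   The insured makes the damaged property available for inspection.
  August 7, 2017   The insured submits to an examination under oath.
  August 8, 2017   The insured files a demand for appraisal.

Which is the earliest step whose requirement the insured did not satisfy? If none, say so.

(1) due by April 4, 2017 + 30 days = May 4, 2017; done April 6, 2017 — timely.
(2) the permitted window runs from April 6, 2017 + 21 = April 27, 2017 to April 6, 2017 + 31 = May 7, 2017; done April 28, 2017, which is between those dates.
(3) due by April 28, 2017 + 90 days = July 27, 2017; July 29, 2017 misses that deadline by 2 days.
The analysis stops there.

Step 3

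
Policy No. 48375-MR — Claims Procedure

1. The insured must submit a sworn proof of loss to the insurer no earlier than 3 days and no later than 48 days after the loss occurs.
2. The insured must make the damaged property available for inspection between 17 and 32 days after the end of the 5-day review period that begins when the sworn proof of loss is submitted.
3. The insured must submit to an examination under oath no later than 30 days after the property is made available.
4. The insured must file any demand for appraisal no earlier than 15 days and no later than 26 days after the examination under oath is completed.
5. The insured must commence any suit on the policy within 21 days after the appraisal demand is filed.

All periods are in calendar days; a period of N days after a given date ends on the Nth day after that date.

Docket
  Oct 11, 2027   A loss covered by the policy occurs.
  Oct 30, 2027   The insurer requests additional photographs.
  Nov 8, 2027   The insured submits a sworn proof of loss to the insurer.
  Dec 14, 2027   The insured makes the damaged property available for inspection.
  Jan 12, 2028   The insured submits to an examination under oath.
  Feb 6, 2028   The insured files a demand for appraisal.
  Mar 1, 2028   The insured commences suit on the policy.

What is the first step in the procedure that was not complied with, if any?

Step 1: the window is 3–48 days after Oct 11, 2027 (when the loss occurs), so Oct 14, 2027 through Nov 28, 2027; done Nov 8, 2027, which is between those dates.
Step 2: the window is 17–32 days after Nov 13, 2027 (end of the 5-day review period, which began when the sworn proof of loss is submitted on Nov 8, 2027), so Nov 30, 2027 through Dec 15, 2027; Dec 14, 2027 falls inside that range.
Step 3: 30 days after Dec 14, 2027 (when the property is made available) is Jan 13, 2028; Jan 12, 2028 is within that limit.
Step 4: the window is 15–26 days after Jan 12, 2028 (when the examination under oath is completed), so Jan 27, 2028 through Feb 7, 2028; done Feb 6, 2028, which is between those dates.
Step 5: 21 days after Feb 6, 2028 (when the appraisal demand is filed) is Feb 27, 2028; Mar 1, 2028 misses that deadline by 3 days.
That is the first point of non-compliance.

Step 5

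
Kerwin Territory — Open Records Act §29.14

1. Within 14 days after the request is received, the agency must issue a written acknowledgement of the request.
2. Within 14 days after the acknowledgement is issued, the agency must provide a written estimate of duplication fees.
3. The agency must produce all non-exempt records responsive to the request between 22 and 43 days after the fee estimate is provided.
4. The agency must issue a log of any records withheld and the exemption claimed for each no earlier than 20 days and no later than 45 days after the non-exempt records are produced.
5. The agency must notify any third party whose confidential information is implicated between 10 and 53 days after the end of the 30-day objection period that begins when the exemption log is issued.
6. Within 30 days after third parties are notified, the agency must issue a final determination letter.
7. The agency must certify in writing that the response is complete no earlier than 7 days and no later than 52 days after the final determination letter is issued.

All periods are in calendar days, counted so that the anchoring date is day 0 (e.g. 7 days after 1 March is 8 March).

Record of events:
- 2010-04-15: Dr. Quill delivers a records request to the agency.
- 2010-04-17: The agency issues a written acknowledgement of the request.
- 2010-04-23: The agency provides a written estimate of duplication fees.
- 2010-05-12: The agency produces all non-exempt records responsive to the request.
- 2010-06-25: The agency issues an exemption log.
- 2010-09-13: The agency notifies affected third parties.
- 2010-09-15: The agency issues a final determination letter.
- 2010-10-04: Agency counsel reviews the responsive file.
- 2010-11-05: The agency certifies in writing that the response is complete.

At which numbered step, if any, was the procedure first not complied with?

Step 3

Step 1 — counting 14 days from 2010-04-15 (when the request is received) gives a deadline of 2010-04-29; completed 2010-04-17, before the deadline.
Step 2 — counting 14 days from 2010-04-17 (when the acknowledgement is issued) gives a deadline of 2010-05-01; 2010-04-23 is within that limit.
Step 3 — 22 and 43 days from 2010-04-23 (when the fee estimate is provided) are 2010-05-15 and 2010-06-05 respectively; 2010-05-12 is 3 days too early.
That is the first point of non-compliance.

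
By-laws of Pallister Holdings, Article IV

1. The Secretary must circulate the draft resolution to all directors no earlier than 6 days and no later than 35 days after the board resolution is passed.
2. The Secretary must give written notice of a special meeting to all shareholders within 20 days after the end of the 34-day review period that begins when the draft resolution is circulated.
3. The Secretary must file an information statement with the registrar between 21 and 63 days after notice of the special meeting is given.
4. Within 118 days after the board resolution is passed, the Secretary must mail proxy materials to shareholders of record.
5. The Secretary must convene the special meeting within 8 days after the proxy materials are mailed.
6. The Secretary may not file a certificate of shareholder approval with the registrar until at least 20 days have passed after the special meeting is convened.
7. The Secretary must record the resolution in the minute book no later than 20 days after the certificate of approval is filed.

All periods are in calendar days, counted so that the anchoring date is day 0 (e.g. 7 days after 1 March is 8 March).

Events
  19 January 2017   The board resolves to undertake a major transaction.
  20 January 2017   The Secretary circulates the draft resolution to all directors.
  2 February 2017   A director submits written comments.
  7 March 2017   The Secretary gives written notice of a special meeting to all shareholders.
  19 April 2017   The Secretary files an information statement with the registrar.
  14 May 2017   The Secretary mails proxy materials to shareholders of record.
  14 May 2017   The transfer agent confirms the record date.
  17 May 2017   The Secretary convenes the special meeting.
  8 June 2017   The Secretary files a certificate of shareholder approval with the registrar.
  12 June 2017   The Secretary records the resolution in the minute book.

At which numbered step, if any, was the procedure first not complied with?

Step 1 — 6 and 35 days from 19 January 2017 (when the board resolution is passed) are 25 January 2017 and 23 February 2017 respectively; 20 January 2017 is 5 days too early.

Step 1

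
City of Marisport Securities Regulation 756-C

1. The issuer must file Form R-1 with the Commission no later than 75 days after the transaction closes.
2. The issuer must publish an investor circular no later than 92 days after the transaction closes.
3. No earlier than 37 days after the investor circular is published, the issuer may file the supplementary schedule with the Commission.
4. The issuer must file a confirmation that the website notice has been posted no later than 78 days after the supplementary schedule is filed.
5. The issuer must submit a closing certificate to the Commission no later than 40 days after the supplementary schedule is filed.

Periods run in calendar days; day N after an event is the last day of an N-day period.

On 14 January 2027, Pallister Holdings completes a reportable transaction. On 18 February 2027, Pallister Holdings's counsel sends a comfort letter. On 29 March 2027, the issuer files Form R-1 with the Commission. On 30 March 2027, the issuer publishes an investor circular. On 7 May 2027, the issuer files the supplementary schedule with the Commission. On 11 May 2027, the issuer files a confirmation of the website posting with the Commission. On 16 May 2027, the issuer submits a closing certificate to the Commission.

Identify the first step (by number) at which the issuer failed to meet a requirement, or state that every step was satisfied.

(1) due by 14 January 2027 + 75 days = 30 March 2027; 29 March 2027 is within that limit.
(2) due by 14 January 2027 + 92 days = 16 April 2027; completed 30 March 2027, before the deadline.
(3) permitted from 30 March 2027 + 37 days = 6 May 2027 onward; done 7 May 2027 — permitted.
(4) due by 7 May 2027 + 78 days = 24 July 2027; 11 May 2027 is within that limit.
(5) due by 7 May 2027 + 40 days = 16 June 2027; done 16 May 2027 — timely.

None — every step was satisfied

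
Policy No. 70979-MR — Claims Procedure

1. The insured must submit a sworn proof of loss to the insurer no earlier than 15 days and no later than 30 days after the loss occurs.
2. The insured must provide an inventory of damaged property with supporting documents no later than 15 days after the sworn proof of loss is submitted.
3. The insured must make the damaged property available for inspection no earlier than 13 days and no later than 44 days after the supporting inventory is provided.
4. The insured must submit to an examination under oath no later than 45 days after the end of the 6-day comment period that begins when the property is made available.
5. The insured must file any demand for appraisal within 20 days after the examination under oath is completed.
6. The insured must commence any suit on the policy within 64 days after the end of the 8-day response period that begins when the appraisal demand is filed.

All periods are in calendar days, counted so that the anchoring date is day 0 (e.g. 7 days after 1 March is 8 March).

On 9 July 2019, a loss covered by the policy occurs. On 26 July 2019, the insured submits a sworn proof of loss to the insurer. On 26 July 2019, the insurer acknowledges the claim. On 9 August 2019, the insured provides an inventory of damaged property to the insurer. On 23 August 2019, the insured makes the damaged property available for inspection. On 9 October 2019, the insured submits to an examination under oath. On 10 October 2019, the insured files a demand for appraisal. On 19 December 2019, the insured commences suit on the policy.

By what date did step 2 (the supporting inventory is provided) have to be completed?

10 August 2019

Step 2 runs from 26 July 2019, when the sworn proof of loss is submitted. 15 days after 26 July 2019 is 10 August 2019.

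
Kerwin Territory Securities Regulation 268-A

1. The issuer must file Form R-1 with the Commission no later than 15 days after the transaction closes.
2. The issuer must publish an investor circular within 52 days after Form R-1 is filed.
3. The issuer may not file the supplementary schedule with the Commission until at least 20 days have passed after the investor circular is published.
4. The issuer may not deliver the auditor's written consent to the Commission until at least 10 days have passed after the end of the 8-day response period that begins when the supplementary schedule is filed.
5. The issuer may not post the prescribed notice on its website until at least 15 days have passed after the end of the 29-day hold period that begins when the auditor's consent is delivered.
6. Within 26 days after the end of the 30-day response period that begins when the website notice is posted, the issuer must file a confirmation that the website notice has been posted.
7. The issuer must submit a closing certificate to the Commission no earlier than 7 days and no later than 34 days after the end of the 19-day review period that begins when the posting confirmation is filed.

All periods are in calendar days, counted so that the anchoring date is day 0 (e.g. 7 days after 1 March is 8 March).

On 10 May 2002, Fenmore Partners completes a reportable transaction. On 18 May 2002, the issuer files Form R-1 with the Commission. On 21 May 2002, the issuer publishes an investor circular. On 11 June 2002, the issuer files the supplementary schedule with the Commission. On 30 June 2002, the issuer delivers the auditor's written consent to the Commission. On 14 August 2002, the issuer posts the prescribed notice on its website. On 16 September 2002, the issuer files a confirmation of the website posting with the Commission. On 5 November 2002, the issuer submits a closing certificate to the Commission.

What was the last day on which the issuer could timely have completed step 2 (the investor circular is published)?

Step 2 runs from 18 May 2002, when Form R-1 is filed. 52 days after 18 May 2002 is 9 July 2002.

9 July 2002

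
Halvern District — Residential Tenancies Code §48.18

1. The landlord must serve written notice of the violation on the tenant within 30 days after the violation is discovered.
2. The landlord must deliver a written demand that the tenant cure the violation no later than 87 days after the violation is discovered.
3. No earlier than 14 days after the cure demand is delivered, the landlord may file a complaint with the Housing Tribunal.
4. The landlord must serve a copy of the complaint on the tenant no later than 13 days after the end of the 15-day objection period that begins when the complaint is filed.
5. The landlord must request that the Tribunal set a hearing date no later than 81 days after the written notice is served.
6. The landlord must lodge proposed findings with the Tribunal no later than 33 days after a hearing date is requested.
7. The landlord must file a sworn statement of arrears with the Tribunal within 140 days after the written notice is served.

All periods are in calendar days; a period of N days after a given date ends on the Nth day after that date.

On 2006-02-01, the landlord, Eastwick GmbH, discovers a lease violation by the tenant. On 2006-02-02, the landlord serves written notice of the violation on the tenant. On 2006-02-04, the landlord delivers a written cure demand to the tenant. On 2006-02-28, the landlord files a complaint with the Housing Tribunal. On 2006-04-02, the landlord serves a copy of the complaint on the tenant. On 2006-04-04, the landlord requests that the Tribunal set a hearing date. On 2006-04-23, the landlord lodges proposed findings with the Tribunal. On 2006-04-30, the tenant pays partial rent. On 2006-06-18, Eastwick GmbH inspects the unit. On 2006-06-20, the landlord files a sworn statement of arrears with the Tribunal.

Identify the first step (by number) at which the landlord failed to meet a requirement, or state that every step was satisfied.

Step 1: 30 days after 2006-02-01 (when the violation is discovered) is 2006-03-03; done 2006-02-02 — timely.
Step 2: 87 days after 2006-02-01 (when the violation is discovered) is 2006-04-29; done 2006-02-04 — timely.
Step 3: the earliest permitted date is 14 days after 2006-02-04 (when the cure demand is delivered), i.e. 2006-02-18; 2006-02-28 is on or after that date.
Step 4: 13 days after 2006-03-15 (end of the 15-day objection period, which began when the complaint is filed on 2006-02-28) is 2006-03-28; 2006-04-02 misses that deadline by 5 days.
No need to go further; step 4 was not satisfied.

Step 4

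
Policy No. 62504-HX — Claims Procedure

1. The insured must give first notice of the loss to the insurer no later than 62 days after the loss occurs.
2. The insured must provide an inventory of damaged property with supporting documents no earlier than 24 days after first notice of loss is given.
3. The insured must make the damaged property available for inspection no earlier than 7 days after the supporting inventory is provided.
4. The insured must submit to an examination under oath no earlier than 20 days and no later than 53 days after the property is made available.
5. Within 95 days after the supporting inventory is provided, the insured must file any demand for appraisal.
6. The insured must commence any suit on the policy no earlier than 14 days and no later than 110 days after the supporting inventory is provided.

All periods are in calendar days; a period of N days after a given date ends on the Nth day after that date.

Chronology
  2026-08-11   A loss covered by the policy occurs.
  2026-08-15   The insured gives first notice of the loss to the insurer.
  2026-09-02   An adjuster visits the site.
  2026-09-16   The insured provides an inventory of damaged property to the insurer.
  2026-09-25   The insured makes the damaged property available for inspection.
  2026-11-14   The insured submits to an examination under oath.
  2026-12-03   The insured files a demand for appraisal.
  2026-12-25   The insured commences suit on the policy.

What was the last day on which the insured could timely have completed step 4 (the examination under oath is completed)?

2026-11-17

Step 4 runs from 2026-09-25, when the property is made available. The window is 20–53 days after 2026-09-25; it closes on 2026-11-17.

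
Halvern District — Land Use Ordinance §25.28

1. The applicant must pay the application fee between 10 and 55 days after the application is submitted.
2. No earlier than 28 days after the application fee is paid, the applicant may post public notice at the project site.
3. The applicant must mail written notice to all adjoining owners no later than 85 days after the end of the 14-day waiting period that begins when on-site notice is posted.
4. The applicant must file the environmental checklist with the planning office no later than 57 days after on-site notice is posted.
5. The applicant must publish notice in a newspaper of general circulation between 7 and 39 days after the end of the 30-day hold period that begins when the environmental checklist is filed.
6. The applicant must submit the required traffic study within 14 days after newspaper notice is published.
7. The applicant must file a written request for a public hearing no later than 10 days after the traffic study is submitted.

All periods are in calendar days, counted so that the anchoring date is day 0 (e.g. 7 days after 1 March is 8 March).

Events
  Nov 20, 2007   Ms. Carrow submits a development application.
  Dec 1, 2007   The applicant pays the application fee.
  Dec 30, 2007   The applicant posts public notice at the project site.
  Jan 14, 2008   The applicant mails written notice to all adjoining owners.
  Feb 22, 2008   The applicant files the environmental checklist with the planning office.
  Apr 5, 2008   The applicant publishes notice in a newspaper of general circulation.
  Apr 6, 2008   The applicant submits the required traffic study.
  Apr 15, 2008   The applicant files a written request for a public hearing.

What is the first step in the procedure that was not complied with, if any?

(1) the permitted window runs from Nov 20, 2007 + 10 = Nov 30, 2007 to Nov 20, 2007 + 55 = Jan 14, 2008; Dec 1, 2007 falls inside that range.
(2) permitted from Dec 1, 2007 + 28 days = Dec 29, 2007 onward; Dec 30, 2007 is on or after that date.
(3) due by Jan 13, 2008 + 85 days = Apr 7, 2008; Jan 14, 2008 is within that limit.
(4) due by Dec 30, 2007 + 57 days = Feb 25, 2008; Feb 22, 2008 is within that limit.
(5) the permitted window runs from Mar 23, 2008 + 7 = Mar 30, 2008 to Mar 23, 2008 + 39 = May 1, 2008; done Apr 5, 2008, which is between those dates.
(6) due by Apr 5, 2008 + 14 days = Apr 19, 2008; Apr 6, 2008 is within that limit.
(7) due by Apr 6, 2008 + 10 days = Apr 16, 2008; done Apr 15, 2008 — timely.

None — every step was satisfied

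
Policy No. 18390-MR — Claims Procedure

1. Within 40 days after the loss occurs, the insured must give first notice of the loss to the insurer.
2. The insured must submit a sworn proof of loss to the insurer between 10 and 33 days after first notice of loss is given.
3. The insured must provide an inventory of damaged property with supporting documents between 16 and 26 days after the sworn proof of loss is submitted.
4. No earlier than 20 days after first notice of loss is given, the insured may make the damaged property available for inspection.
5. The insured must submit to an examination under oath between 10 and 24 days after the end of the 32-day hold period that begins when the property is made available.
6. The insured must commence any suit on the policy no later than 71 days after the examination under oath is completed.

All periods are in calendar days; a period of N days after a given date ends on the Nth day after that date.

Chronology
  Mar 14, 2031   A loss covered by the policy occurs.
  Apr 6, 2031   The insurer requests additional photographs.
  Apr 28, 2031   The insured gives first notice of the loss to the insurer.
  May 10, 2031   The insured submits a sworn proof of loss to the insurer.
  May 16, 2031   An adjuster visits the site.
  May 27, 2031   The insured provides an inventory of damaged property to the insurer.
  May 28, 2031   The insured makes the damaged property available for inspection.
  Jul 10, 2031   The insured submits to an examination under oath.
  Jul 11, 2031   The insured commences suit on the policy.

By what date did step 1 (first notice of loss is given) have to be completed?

Step 1 runs from Mar 14, 2031, when the loss occurs. 40 days after Mar 14, 2031 is Apr 23, 2031.

Apr 23, 2031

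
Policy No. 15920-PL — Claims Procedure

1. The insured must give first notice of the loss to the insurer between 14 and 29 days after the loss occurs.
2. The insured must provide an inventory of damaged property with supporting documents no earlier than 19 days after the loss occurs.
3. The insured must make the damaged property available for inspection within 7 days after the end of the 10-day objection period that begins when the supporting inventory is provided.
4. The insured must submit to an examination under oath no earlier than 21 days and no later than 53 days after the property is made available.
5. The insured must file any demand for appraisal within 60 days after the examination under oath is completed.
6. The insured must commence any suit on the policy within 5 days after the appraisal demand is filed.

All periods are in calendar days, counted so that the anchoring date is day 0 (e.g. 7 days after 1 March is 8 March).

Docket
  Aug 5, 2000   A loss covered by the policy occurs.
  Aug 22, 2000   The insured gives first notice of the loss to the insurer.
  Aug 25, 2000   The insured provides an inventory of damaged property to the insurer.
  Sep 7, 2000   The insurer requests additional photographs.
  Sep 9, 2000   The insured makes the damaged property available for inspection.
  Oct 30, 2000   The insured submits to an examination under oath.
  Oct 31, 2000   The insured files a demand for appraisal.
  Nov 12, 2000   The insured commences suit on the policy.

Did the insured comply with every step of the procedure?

No

Step 1: the window is 14–29 days after Aug 5, 2000 (when the loss occurs), so Aug 19, 2000 through Sep 3, 2000; Aug 22, 2000 falls inside that range.
Step 2: the earliest permitted date is 19 days after Aug 5, 2000 (when the loss occurs), i.e. Aug 24, 2000; Aug 25, 2000 is on or after that date.
Step 3: 7 days after Sep 4, 2000 (end of the 10-day objection period, which began when the supporting inventory is provided on Aug 25, 2000) is Sep 11, 2000; completed Sep 9, 2000, before the deadline.
Step 4: the window is 21–53 days after Sep 9, 2000 (when the property is made available), so Sep 30, 2000 through Nov 1, 2000; Oct 30, 2000 falls inside that range.
Step 5: 60 days after Oct 30, 2000 (when the examination under oath is completed) is Dec 29, 2000; done Oct 31, 2000 — timely.
Step 6: 5 days after Oct 31, 2000 (when the appraisal demand is filed) is Nov 5, 2000; done Nov 12, 2000 — 7 days late.
Later steps need not be reached.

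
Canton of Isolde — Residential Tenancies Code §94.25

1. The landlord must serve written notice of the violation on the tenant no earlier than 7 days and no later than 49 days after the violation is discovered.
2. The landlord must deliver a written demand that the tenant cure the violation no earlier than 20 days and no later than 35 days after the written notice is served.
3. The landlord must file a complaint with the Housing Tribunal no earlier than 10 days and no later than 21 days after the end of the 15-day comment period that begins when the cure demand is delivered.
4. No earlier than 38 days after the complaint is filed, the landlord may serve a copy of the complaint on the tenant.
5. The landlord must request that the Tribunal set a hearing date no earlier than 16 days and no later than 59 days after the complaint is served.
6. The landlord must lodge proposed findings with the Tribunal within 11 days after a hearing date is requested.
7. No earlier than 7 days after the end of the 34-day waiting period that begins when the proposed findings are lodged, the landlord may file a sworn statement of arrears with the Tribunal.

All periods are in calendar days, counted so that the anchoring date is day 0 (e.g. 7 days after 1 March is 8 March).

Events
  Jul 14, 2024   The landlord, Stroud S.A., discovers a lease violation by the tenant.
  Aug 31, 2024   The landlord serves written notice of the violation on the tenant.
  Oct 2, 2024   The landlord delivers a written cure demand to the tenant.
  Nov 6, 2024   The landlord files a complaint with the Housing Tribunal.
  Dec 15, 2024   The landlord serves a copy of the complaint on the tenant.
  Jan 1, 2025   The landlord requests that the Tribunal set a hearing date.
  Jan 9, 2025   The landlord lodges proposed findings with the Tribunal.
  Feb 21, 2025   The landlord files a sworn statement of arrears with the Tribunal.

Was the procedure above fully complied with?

Step 1: the window is 7–49 days after Jul 14, 2024 (when the violation is discovered), so Jul 21, 2024 through Sep 1, 2024; Aug 31, 2024 falls inside that range.
Step 2: the window is 20–35 days after Aug 31, 2024 (when the written notice is served), so Sep 20, 2024 through Oct 5, 2024; done Oct 2, 2024, which is between those dates.
Step 3: the window is 10–21 days after Oct 17, 2024 (end of the 15-day comment period, which began when the cure demand is delivered on Oct 2, 2024), so Oct 27, 2024 through Nov 7, 2024; done Nov 6, 2024, which is between those dates.
Step 4: the earliest permitted date is 38 days after Nov 6, 2024 (when the complaint is filed), i.e. Dec 14, 2024; done Dec 15, 2024 — permitted.
Step 5: the window is 16–59 days after Dec 15, 2024 (when the complaint is served), so Dec 31, 2024 through Feb 12, 2025; done Jan 1, 2025 — within the window.
Step 6: 11 days after Jan 1, 2025 (when a hearing date is requested) is Jan 12, 2025; Jan 9, 2025 is within that limit.
Step 7: the earliest permitted date is 7 days after Feb 12, 2025 (end of the 34-day waiting period, which began when the proposed findings are lodged on Jan 9, 2025), i.e. Feb 19, 2025; done Feb 21, 2025 — permitted.

Yes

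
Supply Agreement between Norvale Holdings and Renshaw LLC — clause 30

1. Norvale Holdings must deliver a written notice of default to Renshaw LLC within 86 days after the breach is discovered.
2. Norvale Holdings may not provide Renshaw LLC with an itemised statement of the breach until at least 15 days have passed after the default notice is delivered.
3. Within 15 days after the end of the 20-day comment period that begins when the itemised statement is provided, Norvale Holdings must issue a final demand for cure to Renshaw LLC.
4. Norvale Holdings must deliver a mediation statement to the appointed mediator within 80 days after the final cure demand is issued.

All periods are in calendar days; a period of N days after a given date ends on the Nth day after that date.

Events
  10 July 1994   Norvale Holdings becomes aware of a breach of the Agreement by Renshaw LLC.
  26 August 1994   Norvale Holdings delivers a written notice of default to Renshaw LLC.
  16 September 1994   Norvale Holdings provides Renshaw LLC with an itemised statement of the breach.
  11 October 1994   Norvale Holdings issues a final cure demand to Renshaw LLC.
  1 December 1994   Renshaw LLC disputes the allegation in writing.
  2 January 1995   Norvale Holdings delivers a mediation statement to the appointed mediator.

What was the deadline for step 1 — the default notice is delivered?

4 October 1994

Step 1 runs from 10 July 1994, when the breach is discovered. 86 days after 10 July 1994 is 4 October 1994.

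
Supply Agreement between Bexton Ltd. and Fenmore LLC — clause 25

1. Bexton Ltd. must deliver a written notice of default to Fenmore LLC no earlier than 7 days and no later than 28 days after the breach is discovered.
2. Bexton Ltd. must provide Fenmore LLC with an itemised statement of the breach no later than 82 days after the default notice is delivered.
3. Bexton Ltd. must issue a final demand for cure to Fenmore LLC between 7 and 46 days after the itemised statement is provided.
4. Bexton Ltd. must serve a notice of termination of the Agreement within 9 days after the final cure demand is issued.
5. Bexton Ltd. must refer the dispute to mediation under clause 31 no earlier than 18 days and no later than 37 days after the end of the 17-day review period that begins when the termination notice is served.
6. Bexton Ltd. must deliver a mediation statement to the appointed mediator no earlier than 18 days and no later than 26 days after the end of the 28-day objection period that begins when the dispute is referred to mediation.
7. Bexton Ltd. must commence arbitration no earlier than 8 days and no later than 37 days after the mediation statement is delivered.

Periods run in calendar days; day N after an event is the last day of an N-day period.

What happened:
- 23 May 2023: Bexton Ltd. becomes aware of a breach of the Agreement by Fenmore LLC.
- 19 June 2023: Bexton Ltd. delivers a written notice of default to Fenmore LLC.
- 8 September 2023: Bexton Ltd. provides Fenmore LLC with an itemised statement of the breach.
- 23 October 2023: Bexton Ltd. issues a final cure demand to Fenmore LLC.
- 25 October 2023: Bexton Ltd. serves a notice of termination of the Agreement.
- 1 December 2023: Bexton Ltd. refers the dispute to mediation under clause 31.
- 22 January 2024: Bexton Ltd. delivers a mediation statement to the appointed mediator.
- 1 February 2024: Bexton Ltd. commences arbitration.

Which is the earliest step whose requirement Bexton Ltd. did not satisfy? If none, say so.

None — every step was satisfied

Step 1: the window is 7–28 days after 23 May 2023 (when the breach is discovered), so 30 May 2023 through 20 June 2023; done 19 June 2023 — within the window.
Step 2: 82 days after 19 June 2023 (when the default notice is delivered) is 9 September 2023; done 8 September 2023 — timely.
Step 3: the window is 7–46 days after 8 September 2023 (when the itemised statement is provided), so 15 September 2023 through 24 October 2023; 23 October 2023 falls inside that range.
Step 4: 9 days after 23 October 2023 (when the final cure demand is issued) is 1 November 2023; completed 25 October 2023, before the deadline.
Step 5: the window is 18–37 days after 11 November 2023 (end of the 17-day review period, which began when the termination notice is served on 25 October 2023), so 29 November 2023 through 18 December 2023; done 1 December 2023 — within the window.
Step 6: the window is 18–26 days after 29 December 2023 (end of the 28-day objection period, which began when the dispute is referred to mediation on 1 December 2023), so 16 January 2024 through 24 January 2024; 22 January 2024 falls inside that range.
Step 7: the window is 8–37 days after 22 January 2024 (when the mediation statement is delivered), so 30 January 2024 through 28 February 2024; done 1 February 2024, which is between those dates.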